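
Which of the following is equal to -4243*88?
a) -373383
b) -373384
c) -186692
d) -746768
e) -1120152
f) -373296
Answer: b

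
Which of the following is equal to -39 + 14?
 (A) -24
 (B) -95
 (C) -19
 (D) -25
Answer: D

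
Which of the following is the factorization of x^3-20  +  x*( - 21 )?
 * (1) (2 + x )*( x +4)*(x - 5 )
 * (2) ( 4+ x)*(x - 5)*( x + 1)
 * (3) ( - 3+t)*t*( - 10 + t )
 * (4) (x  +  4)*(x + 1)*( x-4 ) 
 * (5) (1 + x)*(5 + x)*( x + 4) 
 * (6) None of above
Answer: 2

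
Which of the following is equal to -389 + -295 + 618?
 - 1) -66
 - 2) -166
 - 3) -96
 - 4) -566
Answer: 1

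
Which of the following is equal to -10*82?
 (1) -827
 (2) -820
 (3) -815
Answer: 2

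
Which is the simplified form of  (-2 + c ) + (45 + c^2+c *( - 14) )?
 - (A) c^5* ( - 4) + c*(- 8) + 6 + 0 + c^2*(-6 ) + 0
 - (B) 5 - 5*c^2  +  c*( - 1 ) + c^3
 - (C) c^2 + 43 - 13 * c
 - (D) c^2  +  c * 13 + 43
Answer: C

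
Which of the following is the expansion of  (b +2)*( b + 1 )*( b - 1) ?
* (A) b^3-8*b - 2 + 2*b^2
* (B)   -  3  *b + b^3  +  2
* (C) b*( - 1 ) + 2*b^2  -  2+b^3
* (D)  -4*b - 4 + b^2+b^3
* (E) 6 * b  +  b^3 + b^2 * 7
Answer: C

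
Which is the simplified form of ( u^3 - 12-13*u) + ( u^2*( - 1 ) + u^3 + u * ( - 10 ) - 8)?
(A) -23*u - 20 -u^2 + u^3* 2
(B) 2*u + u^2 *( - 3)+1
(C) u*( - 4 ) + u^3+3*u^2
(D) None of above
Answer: A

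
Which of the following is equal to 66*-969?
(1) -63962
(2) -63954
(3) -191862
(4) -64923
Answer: 2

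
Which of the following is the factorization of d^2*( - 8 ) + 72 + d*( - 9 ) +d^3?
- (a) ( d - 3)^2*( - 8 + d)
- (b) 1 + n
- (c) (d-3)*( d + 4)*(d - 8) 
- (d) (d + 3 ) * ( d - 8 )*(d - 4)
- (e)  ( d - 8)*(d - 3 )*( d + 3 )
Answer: e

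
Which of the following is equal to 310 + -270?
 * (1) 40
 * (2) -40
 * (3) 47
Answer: 1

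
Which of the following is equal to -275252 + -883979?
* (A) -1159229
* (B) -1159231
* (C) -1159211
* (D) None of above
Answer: B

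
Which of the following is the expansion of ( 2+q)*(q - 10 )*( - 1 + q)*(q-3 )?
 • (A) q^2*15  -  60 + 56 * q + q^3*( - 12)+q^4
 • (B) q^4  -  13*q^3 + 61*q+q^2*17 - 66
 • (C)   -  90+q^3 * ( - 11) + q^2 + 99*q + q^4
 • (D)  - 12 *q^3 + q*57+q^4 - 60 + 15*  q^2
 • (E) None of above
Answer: A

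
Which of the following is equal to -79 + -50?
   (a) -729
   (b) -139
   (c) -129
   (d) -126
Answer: c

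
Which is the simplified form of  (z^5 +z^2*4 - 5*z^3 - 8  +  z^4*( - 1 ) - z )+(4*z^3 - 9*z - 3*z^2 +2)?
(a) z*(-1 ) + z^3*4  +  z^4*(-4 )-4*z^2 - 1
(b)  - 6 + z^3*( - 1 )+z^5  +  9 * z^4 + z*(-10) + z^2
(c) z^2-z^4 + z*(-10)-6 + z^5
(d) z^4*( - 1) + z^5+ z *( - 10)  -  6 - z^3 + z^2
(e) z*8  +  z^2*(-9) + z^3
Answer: d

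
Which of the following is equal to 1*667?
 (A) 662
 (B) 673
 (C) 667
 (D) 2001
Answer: C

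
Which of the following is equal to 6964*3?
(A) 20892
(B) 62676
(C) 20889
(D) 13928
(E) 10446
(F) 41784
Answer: A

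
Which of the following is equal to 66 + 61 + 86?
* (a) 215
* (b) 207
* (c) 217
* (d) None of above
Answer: d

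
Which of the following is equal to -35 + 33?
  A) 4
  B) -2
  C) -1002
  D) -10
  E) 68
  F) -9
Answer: B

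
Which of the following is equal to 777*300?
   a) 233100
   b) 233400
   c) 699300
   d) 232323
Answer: a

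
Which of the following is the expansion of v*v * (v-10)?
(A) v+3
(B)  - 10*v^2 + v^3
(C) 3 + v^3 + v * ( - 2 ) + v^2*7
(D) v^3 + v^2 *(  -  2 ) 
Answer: B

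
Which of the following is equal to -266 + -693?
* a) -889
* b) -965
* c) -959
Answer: c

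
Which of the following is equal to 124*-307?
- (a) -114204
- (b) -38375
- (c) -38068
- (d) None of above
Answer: c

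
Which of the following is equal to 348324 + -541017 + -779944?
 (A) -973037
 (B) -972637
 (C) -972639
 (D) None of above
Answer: B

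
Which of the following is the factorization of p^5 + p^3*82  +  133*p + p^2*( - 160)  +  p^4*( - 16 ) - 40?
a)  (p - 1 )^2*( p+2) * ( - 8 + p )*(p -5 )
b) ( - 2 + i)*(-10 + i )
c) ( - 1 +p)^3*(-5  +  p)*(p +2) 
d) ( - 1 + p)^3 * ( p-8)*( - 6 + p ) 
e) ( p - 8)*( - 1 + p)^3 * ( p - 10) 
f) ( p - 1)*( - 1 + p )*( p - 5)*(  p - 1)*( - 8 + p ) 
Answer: f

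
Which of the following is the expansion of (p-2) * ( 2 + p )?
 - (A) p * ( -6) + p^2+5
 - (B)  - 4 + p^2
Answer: B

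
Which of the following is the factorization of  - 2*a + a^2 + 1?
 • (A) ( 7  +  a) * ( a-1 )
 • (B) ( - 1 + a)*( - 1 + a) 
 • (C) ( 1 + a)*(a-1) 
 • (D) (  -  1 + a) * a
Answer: B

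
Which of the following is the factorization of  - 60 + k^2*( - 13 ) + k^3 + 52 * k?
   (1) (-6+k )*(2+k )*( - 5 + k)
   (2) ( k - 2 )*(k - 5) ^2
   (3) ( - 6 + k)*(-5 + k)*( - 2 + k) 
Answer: 3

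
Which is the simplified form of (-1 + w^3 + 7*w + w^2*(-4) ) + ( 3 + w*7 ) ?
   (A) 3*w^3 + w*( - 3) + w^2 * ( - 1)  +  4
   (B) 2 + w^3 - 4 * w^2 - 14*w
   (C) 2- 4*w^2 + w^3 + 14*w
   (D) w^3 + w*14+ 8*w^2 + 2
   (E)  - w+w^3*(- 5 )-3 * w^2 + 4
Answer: C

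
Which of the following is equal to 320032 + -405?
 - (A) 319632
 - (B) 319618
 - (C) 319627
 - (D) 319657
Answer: C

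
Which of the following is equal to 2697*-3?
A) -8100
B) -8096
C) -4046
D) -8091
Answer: D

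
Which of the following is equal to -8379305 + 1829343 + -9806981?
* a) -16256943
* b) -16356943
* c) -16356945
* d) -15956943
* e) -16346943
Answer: b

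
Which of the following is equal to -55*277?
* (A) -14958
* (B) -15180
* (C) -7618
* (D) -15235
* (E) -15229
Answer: D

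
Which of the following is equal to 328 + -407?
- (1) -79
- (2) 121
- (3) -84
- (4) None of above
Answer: 1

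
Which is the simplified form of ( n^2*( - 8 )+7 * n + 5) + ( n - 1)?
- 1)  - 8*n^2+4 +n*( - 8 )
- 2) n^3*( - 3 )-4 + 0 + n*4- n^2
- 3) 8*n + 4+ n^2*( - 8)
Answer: 3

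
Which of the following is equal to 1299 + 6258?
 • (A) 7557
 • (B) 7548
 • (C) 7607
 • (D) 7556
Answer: A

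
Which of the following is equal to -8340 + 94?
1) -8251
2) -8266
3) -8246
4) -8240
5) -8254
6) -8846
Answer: 3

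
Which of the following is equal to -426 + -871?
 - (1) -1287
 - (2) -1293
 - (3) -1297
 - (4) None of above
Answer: 3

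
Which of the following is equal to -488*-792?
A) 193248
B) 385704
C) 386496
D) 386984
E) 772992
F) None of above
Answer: C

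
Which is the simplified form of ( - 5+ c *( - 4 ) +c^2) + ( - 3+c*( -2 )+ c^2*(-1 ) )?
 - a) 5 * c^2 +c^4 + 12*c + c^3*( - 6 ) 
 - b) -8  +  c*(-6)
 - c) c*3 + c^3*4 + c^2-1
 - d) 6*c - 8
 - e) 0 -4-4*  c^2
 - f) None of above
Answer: b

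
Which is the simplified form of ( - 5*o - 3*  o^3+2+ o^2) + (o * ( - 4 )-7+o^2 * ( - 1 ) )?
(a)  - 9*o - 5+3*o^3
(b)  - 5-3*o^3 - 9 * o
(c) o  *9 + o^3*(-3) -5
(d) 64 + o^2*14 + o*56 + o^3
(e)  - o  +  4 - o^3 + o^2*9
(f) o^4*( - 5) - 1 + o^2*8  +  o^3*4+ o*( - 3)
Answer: b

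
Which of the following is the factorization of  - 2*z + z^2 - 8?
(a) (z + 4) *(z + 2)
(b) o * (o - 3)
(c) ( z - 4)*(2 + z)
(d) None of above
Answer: c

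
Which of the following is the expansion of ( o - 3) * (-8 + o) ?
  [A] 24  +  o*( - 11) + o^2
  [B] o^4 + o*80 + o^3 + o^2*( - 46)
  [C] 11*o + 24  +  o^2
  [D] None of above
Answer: A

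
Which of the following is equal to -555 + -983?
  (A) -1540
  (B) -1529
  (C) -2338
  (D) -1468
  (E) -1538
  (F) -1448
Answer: E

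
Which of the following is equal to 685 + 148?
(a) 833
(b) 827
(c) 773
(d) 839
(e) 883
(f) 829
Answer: a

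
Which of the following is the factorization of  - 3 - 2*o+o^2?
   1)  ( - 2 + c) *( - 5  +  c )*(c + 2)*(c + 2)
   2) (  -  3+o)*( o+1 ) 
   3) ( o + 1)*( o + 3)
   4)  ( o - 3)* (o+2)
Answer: 2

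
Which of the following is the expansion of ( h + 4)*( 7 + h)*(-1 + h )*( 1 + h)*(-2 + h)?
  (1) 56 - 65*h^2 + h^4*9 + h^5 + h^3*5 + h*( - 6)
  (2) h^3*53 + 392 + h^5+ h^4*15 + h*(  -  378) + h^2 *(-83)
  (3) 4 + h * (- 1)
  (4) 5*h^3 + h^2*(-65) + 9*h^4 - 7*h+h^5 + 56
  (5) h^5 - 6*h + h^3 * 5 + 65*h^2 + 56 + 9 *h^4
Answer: 1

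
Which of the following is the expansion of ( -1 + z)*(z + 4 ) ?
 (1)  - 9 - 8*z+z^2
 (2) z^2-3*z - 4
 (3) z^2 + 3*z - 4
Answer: 3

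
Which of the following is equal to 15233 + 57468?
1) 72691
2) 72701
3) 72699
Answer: 2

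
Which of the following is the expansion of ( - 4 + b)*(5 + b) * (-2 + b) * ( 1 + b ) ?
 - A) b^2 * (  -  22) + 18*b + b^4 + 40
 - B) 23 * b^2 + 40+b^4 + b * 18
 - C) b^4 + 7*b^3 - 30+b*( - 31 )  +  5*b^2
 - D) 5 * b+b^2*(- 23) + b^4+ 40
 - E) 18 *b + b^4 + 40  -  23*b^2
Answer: E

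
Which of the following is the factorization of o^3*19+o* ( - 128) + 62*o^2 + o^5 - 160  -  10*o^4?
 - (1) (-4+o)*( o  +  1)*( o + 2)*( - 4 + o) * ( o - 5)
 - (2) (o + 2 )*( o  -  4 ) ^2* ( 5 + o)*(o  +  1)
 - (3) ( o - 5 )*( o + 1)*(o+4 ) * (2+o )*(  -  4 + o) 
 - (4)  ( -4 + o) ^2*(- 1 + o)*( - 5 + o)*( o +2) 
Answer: 1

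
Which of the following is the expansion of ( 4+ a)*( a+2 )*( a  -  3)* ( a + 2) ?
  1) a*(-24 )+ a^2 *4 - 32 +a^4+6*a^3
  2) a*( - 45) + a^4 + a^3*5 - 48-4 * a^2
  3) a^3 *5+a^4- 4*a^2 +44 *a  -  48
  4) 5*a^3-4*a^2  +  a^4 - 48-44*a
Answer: 4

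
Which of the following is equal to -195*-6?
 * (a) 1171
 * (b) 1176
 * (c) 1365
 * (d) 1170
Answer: d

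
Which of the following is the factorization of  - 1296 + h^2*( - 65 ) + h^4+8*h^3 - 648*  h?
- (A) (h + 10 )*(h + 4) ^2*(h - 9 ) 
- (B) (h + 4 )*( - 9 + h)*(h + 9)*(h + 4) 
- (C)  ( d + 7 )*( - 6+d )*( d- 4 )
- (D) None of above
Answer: B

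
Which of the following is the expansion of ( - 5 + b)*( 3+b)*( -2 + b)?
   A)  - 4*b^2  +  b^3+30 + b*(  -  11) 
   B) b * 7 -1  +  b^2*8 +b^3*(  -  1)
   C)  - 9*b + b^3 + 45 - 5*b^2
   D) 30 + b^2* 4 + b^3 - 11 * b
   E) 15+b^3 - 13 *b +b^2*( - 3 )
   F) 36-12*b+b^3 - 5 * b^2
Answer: A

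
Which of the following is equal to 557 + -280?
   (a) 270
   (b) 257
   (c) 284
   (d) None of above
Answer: d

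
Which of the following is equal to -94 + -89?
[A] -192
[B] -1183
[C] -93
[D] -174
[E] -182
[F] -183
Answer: F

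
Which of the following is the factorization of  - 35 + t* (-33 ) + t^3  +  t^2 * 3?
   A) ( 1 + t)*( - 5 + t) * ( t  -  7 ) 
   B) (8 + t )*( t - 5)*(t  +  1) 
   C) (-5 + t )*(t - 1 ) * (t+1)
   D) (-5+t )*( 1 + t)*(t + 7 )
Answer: D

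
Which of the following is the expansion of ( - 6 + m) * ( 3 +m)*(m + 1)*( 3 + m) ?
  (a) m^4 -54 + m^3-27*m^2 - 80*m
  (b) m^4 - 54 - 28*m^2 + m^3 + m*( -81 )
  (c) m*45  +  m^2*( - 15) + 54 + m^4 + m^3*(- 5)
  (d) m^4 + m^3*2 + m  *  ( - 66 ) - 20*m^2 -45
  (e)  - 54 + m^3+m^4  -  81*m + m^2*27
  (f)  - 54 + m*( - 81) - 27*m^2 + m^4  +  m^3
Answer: f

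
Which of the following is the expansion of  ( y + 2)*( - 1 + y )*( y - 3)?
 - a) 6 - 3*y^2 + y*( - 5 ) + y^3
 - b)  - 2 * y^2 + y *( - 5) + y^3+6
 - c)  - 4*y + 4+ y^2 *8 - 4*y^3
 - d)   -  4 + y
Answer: b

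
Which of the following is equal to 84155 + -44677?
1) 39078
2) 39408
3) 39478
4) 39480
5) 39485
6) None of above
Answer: 3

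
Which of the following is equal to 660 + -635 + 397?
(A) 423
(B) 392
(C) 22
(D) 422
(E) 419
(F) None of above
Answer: D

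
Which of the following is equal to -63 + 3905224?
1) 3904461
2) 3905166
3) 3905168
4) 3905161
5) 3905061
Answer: 4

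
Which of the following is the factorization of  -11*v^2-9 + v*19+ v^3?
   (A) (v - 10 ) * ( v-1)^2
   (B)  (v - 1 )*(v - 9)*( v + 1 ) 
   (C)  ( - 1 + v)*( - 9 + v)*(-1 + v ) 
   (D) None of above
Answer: C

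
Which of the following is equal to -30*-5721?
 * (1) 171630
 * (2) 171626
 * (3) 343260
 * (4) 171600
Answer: 1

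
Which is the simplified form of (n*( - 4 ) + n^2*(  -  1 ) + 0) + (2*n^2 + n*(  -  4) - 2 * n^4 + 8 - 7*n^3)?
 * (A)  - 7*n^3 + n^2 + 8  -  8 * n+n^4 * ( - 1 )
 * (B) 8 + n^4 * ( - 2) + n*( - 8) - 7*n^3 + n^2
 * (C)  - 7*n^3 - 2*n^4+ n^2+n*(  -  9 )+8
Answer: B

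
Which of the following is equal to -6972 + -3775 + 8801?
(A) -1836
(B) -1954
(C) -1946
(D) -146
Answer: C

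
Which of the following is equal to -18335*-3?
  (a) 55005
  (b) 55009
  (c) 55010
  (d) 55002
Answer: a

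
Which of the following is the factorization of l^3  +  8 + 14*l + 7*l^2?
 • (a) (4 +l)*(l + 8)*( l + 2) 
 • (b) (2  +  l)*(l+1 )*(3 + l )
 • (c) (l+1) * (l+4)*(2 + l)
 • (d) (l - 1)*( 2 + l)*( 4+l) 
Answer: c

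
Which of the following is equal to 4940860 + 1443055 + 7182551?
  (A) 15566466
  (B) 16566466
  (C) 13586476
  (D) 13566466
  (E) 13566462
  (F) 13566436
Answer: D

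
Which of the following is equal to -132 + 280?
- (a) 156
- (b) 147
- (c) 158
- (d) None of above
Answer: d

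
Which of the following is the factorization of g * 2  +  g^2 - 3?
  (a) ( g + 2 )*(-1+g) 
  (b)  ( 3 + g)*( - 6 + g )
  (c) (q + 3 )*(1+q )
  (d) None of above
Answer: d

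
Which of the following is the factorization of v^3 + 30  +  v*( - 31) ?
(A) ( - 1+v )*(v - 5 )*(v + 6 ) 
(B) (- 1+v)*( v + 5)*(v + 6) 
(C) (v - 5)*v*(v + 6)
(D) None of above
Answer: A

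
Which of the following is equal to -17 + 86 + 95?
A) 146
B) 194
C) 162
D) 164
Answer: D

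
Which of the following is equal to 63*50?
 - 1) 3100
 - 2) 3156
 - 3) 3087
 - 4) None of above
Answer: 4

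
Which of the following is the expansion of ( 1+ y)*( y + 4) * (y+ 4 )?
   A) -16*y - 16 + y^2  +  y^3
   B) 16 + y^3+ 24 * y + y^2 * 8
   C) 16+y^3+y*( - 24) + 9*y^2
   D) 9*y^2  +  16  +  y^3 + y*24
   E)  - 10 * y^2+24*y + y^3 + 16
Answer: D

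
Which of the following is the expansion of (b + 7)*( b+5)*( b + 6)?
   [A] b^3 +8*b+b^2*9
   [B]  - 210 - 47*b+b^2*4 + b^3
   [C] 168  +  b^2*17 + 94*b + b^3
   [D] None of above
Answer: D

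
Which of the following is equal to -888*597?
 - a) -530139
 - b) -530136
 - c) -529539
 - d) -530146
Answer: b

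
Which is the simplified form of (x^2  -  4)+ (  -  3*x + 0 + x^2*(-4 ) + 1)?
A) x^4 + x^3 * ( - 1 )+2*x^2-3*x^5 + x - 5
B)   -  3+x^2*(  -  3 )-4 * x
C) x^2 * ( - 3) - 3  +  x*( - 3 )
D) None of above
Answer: C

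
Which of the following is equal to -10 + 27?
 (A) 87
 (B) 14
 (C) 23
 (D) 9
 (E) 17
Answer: E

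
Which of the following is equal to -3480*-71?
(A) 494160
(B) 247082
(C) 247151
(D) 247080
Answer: D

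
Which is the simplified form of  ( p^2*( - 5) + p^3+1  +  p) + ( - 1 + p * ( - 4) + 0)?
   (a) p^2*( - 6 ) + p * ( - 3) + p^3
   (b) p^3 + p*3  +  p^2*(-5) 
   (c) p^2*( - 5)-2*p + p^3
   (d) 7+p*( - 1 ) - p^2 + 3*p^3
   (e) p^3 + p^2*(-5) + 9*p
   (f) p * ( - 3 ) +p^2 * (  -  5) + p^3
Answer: f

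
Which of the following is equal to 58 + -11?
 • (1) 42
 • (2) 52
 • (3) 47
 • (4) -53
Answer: 3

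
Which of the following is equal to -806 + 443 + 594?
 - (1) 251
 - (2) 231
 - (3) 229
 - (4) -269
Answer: 2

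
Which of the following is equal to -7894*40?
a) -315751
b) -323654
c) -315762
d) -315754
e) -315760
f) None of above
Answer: e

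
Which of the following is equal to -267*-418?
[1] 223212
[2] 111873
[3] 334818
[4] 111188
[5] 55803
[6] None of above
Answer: 6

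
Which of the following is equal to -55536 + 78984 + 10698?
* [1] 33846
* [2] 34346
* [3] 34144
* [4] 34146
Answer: 4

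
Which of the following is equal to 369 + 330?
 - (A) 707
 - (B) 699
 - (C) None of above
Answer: B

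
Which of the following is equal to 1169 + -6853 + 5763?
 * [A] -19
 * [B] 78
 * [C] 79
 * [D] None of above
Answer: C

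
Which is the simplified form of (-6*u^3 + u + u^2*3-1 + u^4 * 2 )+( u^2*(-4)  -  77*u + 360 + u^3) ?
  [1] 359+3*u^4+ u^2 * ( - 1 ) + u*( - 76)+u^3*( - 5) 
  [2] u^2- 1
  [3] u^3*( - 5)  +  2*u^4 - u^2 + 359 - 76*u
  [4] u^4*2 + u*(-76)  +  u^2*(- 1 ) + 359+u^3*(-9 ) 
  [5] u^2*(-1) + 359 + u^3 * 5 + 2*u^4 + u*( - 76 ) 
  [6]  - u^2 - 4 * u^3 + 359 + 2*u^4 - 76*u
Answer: 3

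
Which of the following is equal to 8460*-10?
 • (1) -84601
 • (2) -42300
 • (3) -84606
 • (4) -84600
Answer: 4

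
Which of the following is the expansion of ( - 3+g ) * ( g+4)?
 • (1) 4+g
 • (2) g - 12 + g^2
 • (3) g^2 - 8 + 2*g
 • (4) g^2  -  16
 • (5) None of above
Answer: 2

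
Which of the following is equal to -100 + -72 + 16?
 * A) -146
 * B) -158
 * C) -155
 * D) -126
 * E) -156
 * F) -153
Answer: E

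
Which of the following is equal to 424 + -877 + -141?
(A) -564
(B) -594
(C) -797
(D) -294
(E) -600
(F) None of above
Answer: B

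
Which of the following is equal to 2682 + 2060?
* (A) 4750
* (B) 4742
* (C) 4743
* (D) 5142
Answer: B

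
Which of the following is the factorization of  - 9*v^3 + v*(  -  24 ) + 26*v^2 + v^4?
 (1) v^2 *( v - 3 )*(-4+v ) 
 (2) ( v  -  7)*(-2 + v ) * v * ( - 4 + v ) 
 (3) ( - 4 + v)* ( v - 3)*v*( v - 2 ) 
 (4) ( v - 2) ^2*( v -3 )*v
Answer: 3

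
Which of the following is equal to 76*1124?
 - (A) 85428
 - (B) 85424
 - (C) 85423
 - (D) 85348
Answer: B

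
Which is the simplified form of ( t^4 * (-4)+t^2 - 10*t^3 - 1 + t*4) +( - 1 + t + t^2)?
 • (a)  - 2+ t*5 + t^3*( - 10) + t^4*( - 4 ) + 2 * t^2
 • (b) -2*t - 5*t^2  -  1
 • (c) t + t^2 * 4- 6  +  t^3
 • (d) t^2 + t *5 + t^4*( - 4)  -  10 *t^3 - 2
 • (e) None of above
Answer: a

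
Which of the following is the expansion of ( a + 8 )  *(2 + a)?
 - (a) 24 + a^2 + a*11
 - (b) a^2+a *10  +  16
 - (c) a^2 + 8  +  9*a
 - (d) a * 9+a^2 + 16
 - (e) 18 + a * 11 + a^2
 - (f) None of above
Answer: b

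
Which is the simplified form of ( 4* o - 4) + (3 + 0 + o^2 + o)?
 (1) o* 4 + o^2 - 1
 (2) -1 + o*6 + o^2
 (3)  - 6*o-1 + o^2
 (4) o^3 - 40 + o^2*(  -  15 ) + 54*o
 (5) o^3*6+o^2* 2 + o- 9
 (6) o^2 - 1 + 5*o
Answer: 6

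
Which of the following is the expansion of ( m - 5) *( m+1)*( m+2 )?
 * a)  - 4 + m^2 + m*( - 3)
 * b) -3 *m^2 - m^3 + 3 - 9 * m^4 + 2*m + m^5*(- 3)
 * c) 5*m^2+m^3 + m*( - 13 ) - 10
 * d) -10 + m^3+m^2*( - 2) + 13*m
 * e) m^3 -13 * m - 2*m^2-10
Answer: e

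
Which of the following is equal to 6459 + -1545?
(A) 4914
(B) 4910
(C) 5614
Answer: A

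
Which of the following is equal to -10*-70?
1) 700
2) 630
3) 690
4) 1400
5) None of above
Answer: 1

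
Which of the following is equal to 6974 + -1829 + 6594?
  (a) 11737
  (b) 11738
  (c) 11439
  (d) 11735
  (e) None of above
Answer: e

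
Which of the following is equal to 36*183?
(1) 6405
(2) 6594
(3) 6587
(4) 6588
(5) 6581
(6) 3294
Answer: 4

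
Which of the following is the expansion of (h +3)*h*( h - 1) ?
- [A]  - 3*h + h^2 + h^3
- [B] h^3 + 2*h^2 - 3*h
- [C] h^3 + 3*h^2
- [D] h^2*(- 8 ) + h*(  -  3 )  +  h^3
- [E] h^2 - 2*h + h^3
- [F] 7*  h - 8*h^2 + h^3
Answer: B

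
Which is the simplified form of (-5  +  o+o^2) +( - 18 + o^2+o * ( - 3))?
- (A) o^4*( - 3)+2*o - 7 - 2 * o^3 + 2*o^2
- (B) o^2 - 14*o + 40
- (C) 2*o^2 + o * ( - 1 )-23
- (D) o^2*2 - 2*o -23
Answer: D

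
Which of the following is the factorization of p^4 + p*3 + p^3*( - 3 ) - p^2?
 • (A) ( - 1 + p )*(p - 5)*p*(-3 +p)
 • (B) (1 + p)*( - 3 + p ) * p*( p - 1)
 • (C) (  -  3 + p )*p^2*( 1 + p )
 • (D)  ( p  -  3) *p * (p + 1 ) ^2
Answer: B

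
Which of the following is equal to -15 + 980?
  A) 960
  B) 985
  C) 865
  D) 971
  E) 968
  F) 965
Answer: F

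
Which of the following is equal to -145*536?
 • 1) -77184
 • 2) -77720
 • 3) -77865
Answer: 2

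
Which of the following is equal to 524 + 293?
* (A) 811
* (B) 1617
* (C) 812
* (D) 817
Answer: D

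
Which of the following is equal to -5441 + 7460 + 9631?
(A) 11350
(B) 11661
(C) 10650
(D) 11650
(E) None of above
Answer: D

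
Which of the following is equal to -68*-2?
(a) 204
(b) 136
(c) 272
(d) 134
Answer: b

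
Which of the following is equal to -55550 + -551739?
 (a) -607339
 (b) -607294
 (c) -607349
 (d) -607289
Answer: d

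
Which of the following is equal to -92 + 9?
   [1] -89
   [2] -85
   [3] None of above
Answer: 3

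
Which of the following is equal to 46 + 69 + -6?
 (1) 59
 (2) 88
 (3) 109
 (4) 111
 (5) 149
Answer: 3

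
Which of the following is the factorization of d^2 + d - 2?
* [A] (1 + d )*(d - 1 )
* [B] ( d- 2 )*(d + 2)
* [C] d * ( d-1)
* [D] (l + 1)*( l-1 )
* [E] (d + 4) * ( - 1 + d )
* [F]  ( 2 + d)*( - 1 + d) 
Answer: F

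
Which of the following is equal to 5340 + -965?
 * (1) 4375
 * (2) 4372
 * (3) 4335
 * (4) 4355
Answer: 1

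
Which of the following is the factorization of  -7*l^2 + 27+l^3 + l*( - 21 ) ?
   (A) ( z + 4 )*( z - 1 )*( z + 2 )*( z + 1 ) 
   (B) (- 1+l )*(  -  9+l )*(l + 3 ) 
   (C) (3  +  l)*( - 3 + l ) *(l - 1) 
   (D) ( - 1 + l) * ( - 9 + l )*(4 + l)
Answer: B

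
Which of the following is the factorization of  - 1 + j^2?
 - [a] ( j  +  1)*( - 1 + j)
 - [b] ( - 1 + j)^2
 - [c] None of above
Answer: a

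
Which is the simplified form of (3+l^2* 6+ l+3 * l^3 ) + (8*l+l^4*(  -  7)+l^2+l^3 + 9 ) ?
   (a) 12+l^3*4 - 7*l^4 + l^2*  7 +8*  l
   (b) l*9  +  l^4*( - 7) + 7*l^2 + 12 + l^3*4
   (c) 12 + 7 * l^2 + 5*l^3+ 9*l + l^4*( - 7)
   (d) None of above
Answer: b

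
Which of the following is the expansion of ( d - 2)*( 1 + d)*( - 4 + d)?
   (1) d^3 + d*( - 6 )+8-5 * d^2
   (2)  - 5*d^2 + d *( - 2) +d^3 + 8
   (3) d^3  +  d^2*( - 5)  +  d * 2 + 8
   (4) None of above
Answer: 3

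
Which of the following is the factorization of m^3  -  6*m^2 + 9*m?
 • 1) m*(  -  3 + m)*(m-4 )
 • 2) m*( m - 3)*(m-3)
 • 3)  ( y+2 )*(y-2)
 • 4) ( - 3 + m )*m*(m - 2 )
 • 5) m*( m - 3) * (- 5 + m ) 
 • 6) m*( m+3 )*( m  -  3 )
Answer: 2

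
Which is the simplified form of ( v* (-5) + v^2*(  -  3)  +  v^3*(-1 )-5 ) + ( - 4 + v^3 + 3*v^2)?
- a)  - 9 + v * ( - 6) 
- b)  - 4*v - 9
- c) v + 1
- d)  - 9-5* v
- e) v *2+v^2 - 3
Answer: d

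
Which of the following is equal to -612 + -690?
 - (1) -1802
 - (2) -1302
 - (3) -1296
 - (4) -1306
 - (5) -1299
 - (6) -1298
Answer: 2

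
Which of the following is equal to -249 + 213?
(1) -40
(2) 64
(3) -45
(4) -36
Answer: 4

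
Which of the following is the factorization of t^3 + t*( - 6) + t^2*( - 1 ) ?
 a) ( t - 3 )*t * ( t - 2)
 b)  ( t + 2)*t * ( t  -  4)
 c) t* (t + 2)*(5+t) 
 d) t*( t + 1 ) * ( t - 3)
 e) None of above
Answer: e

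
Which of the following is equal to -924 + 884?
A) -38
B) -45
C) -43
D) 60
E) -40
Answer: E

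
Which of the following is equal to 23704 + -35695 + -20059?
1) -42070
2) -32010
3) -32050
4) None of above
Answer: 3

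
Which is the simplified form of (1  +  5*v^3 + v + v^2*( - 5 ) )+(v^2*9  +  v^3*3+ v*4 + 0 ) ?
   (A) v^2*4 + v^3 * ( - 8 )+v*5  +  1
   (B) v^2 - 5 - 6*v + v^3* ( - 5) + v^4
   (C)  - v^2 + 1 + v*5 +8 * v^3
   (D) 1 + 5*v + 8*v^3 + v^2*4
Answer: D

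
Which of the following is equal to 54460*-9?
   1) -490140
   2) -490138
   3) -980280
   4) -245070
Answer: 1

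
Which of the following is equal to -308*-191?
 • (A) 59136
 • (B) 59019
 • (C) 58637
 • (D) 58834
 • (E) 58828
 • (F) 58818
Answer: E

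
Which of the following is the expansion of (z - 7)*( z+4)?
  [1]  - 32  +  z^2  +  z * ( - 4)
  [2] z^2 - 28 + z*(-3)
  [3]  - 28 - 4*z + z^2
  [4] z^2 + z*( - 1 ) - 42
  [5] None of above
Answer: 2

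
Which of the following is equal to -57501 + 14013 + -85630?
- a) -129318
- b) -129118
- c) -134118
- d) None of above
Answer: b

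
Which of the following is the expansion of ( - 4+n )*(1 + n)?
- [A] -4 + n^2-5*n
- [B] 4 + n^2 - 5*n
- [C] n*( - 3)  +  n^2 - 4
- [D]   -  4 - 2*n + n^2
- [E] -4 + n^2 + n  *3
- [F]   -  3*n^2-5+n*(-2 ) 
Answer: C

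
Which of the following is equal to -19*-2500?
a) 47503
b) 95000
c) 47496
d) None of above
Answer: d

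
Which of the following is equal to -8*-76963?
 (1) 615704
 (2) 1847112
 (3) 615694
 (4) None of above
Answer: 1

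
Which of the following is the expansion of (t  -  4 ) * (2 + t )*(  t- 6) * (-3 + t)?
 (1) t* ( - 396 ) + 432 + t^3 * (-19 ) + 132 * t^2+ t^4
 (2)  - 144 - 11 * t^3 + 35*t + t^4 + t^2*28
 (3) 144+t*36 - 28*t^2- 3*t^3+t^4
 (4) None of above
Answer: 4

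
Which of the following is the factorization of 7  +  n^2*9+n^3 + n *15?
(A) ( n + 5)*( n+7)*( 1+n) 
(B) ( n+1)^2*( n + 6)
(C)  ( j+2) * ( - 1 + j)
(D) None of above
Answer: D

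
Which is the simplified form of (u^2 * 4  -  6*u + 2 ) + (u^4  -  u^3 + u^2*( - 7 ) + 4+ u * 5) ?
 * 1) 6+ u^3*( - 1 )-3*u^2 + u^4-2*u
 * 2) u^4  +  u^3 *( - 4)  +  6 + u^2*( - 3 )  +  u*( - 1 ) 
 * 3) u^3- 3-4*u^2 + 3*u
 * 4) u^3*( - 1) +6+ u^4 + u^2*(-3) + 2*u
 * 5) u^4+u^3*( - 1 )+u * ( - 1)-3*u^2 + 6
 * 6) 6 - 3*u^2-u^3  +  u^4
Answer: 5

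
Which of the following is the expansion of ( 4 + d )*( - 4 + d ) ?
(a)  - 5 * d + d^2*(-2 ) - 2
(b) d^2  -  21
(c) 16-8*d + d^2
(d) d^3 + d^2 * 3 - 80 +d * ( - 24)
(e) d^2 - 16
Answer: e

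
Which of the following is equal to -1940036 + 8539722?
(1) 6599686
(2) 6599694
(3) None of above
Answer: 1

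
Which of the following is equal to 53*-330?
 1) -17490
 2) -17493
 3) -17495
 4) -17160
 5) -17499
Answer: 1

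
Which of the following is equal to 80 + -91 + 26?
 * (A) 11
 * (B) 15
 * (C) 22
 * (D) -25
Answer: B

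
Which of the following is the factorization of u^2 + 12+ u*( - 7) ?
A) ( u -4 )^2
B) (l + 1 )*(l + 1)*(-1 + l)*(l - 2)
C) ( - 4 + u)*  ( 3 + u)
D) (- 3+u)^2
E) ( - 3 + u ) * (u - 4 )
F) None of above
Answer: E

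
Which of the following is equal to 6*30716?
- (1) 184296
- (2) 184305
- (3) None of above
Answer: 1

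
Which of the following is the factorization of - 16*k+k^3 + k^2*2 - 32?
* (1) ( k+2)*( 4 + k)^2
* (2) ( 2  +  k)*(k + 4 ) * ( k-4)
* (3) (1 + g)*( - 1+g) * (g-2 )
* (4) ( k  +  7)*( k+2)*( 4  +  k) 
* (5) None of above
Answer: 2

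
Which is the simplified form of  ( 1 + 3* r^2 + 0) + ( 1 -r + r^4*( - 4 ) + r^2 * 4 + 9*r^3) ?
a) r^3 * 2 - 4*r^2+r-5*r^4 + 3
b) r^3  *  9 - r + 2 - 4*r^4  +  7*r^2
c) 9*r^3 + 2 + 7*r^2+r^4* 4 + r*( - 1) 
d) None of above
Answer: b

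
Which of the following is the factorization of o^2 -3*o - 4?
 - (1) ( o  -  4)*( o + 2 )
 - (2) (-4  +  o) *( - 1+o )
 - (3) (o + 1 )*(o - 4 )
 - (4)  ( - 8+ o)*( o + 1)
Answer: 3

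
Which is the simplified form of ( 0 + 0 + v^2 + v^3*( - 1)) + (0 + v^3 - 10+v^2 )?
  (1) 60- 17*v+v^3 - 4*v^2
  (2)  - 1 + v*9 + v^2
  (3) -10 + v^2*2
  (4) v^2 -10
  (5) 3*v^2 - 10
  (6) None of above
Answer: 3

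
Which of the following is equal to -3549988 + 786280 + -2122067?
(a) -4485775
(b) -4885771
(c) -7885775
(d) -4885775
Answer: d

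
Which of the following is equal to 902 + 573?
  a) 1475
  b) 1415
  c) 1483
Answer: a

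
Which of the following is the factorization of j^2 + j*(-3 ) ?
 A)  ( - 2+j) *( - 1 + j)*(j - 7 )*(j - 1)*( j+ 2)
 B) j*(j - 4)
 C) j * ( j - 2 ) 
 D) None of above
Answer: D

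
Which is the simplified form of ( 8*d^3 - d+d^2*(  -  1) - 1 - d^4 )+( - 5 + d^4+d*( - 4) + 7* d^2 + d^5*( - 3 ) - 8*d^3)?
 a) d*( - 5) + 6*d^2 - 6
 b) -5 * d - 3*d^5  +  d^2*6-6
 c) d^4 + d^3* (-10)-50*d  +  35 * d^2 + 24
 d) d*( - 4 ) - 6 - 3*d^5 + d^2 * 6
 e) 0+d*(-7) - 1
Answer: b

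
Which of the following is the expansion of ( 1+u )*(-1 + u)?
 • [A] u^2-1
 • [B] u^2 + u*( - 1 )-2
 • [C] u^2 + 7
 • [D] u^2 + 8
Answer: A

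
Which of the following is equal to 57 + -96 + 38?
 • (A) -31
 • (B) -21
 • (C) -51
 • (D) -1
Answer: D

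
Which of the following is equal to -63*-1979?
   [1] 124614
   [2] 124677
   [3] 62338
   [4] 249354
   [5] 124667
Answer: 2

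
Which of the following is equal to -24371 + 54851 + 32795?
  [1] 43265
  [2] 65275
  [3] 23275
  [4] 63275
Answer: 4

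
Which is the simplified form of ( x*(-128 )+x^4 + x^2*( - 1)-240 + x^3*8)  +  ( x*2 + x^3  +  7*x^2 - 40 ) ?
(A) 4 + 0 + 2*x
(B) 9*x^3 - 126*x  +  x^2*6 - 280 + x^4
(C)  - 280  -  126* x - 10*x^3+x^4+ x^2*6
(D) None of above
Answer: B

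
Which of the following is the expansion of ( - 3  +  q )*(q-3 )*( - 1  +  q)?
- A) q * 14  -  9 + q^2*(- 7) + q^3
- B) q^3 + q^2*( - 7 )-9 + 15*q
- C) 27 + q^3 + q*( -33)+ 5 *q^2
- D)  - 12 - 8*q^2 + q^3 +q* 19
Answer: B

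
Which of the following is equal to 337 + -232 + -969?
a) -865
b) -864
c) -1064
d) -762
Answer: b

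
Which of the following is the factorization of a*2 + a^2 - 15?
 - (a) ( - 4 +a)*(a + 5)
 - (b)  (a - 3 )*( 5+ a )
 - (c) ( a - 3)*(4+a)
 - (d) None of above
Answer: b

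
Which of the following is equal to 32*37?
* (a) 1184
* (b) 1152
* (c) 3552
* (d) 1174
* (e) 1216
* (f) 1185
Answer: a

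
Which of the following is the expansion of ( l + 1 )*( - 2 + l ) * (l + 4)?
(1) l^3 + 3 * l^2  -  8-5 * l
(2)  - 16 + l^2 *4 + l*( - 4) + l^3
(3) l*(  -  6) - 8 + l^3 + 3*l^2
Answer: 3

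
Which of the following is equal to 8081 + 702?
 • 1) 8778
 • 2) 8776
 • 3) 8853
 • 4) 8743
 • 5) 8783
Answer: 5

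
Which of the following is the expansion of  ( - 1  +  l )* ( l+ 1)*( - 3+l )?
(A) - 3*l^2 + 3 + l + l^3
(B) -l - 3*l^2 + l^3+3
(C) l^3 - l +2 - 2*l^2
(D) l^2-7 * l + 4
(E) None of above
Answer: B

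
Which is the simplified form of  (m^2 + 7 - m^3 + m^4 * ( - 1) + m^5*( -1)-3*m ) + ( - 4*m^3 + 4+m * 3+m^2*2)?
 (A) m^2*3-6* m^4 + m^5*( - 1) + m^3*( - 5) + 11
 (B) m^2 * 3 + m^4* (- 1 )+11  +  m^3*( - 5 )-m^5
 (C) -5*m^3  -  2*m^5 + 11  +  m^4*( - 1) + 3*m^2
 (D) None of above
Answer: B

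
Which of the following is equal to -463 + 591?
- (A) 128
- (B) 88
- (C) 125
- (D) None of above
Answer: A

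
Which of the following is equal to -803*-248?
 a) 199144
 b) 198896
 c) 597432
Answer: a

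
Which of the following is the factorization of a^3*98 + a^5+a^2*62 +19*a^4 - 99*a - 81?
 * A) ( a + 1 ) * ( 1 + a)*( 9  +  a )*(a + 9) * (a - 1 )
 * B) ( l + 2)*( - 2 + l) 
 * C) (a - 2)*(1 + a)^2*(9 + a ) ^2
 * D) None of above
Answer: A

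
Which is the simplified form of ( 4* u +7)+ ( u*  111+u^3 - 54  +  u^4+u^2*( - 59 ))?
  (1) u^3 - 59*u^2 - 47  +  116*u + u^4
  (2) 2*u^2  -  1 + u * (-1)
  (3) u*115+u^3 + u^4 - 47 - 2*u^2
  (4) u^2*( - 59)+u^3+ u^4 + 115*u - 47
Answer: 4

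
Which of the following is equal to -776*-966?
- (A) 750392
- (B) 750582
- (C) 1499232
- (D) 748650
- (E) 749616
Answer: E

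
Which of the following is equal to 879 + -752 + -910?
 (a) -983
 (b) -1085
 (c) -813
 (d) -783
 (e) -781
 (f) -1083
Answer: d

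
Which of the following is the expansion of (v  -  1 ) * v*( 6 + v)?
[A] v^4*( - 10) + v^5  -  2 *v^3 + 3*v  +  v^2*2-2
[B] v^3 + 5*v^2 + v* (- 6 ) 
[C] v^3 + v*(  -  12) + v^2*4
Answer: B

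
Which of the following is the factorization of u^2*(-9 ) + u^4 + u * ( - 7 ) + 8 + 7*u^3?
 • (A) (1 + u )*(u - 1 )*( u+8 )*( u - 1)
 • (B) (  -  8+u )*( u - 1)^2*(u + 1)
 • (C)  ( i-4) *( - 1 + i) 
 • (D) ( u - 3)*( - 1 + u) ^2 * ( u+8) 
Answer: A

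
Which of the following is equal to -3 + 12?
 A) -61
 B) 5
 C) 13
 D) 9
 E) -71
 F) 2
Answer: D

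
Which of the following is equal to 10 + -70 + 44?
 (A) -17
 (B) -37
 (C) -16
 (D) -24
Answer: C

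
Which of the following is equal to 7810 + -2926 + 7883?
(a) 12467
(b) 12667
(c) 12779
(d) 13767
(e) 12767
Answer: e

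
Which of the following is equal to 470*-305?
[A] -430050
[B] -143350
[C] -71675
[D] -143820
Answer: B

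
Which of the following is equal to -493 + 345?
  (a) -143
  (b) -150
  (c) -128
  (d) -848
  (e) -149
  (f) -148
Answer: f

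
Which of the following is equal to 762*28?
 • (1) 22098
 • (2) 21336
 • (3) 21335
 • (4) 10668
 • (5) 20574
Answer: 2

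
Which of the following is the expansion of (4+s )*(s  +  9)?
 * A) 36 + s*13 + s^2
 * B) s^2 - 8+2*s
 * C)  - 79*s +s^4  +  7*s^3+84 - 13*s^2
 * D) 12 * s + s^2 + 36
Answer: A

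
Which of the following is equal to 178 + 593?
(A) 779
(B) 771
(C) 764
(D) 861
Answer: B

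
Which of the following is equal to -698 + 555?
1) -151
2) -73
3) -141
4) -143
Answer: 4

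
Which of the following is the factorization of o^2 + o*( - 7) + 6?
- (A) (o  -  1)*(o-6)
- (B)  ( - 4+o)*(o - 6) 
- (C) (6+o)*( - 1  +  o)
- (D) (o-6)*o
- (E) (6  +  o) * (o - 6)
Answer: A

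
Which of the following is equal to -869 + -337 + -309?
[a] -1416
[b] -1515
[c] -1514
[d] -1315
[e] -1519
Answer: b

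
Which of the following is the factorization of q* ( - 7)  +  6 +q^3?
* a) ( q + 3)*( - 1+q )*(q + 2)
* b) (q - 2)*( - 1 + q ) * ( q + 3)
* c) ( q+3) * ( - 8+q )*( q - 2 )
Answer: b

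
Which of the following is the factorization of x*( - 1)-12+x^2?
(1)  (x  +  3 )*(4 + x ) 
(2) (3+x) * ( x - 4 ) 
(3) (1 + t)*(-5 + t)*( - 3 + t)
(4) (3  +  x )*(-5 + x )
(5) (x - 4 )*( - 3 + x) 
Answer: 2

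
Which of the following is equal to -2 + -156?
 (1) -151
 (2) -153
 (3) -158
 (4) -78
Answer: 3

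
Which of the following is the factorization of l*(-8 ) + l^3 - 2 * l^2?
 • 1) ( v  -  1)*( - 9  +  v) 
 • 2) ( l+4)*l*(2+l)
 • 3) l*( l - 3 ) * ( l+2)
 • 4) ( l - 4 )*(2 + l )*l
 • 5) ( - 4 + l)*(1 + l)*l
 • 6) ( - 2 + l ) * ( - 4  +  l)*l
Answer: 4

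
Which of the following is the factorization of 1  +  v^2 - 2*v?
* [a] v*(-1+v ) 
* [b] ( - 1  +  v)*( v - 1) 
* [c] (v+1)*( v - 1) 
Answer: b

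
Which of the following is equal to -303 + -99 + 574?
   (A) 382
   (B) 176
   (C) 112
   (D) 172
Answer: D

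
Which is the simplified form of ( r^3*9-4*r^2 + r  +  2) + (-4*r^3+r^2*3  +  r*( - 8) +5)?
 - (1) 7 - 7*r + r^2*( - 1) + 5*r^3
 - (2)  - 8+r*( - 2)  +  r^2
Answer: 1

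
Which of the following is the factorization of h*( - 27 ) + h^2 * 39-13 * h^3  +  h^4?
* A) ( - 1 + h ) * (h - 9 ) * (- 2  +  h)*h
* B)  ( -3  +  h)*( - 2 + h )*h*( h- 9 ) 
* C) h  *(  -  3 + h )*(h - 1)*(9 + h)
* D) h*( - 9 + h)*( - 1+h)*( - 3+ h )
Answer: D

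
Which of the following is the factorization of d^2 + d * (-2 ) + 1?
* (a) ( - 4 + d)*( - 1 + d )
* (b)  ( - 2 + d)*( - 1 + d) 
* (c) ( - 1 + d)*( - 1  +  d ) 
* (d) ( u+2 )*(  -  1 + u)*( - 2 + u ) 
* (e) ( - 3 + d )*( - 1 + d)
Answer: c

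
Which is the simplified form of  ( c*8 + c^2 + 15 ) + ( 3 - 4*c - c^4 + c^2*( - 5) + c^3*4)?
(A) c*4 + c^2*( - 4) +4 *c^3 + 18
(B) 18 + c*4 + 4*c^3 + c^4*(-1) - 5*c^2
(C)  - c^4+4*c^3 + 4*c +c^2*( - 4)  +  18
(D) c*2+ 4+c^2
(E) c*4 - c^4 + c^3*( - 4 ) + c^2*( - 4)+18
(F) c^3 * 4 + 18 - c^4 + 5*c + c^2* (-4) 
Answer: C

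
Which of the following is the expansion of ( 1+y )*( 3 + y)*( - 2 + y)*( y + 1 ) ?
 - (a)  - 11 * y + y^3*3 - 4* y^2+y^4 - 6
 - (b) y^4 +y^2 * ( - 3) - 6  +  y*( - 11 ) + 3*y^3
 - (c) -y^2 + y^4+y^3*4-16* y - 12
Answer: b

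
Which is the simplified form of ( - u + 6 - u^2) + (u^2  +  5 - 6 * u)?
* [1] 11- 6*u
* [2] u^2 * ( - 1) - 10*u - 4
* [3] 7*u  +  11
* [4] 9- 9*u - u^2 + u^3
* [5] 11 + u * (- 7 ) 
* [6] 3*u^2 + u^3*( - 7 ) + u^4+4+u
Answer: 5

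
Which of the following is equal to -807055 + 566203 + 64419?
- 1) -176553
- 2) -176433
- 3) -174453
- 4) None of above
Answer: 2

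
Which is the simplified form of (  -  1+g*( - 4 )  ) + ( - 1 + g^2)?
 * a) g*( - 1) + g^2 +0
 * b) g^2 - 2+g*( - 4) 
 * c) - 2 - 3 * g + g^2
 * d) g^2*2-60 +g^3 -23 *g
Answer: b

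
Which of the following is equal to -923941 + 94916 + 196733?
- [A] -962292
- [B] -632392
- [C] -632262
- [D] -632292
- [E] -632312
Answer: D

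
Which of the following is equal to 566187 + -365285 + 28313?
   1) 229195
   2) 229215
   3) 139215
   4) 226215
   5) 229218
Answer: 2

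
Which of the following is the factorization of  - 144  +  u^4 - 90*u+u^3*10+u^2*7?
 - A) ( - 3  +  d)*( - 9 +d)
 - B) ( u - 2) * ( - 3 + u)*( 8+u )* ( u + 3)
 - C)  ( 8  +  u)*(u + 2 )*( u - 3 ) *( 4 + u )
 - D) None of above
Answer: D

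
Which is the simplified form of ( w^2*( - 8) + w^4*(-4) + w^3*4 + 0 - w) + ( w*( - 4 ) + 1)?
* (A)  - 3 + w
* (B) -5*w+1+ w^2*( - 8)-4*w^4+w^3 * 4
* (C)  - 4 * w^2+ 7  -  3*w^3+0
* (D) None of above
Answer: B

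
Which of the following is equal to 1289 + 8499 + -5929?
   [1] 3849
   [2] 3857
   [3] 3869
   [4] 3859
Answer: 4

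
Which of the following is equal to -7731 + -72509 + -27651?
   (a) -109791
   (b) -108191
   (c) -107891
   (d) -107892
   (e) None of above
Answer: c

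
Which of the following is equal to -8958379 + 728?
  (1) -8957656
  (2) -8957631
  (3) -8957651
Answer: 3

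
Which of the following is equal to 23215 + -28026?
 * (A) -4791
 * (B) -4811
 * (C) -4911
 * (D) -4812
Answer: B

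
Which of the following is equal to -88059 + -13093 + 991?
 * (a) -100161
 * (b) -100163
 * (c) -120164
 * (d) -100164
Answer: a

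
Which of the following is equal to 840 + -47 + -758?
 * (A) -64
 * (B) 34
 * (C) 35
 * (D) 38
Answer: C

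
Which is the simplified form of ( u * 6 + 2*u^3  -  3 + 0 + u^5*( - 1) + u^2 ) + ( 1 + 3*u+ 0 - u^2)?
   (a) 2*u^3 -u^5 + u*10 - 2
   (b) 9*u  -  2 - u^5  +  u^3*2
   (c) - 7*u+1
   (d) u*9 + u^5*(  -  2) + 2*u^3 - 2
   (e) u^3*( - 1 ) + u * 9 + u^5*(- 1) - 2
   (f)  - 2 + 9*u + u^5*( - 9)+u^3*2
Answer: b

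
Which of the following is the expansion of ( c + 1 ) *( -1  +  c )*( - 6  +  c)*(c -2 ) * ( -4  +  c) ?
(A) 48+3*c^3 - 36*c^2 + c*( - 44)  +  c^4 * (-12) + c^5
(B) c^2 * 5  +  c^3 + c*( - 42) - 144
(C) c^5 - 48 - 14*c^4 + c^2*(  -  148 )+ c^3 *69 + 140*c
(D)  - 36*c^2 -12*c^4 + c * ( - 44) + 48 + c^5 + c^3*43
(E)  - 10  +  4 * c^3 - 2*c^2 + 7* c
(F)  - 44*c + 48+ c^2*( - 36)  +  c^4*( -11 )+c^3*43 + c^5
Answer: D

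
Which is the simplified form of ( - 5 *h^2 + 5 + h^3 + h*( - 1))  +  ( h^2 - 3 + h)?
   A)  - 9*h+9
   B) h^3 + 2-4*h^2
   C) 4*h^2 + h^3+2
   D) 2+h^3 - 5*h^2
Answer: B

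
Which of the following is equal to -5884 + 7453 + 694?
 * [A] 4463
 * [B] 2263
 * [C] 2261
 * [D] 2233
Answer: B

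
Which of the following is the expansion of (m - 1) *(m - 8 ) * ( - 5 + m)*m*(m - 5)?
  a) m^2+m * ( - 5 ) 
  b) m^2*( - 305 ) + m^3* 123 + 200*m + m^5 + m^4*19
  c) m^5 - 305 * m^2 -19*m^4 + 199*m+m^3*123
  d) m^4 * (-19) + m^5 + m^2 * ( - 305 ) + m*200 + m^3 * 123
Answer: d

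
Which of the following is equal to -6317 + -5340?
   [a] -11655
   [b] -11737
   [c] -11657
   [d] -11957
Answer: c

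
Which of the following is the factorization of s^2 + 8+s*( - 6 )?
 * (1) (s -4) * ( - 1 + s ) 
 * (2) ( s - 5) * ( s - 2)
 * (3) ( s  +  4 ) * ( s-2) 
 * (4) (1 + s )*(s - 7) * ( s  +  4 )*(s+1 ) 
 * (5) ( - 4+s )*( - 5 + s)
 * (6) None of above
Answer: 6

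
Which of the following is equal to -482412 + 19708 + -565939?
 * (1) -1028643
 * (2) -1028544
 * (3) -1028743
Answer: 1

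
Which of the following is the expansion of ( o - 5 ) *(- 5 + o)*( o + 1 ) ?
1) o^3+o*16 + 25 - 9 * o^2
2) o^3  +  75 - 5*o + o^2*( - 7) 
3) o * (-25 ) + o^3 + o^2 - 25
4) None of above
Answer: 4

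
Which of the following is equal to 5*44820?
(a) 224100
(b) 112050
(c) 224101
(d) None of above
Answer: a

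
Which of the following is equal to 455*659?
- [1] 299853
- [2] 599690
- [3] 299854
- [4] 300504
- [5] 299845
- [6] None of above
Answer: 5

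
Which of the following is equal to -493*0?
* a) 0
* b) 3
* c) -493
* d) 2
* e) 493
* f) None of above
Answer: a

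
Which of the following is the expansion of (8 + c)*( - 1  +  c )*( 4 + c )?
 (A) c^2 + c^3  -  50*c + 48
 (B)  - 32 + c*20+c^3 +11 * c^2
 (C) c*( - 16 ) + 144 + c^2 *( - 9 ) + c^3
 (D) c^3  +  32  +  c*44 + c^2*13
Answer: B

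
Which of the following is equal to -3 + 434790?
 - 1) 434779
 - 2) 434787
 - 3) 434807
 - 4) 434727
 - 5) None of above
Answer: 2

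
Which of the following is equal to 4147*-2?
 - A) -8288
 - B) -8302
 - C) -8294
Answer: C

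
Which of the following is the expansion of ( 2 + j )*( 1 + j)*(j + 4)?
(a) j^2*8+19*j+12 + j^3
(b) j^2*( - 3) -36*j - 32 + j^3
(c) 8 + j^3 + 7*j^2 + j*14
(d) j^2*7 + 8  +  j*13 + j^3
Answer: c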